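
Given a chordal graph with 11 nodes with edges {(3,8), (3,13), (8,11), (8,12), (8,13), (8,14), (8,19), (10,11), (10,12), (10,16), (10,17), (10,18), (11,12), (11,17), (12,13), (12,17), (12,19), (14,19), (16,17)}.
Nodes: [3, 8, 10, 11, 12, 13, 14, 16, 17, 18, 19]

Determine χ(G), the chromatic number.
χ(G) = 4

Clique number ω(G) = 4 (lower bound: χ ≥ ω).
The clique on [10, 11, 12, 17] has size 4, forcing χ ≥ 4, and the coloring below uses 4 colors, so χ(G) = 4.
A valid 4-coloring: color 1: [3, 12, 14, 16, 18]; color 2: [8, 10]; color 3: [11, 13, 19]; color 4: [17].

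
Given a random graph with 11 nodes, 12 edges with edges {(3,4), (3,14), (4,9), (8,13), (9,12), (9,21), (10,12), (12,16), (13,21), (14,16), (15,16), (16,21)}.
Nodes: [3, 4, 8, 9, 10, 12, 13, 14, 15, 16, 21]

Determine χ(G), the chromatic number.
Clique number ω(G) = 2 (lower bound: χ ≥ ω).
The graph is bipartite (no odd cycle), so 2 colors suffice: χ(G) = 2.
A valid 2-coloring: color 1: [3, 9, 10, 13, 16]; color 2: [4, 8, 12, 14, 15, 21].

χ(G) = 2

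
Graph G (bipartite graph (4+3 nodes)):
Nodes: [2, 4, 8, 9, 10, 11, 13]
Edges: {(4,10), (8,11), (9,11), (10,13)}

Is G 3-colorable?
A valid 3-coloring: color 1: [2, 10, 11]; color 2: [4, 8, 9, 13].
(χ(G) = 2 ≤ 3.)

Yes, G is 3-colorable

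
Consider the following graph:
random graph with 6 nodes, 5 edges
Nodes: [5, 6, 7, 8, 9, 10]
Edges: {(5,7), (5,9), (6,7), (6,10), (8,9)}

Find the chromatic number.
χ(G) = 2

Clique number ω(G) = 2 (lower bound: χ ≥ ω).
The graph is bipartite (no odd cycle), so 2 colors suffice: χ(G) = 2.
A valid 2-coloring: color 1: [5, 6, 8]; color 2: [7, 9, 10].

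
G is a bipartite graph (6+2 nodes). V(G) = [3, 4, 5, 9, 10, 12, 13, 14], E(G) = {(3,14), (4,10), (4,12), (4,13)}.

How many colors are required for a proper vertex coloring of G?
χ(G) = 2

Clique number ω(G) = 2 (lower bound: χ ≥ ω).
The graph is bipartite (no odd cycle), so 2 colors suffice: χ(G) = 2.
A valid 2-coloring: color 1: [4, 5, 9, 14]; color 2: [3, 10, 12, 13].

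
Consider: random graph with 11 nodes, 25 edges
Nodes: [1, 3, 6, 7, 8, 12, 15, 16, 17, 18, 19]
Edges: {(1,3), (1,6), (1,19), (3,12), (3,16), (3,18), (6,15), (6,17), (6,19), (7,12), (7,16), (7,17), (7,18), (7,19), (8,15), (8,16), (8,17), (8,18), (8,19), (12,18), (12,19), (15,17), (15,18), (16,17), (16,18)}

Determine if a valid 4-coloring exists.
A valid 4-coloring: color 1: [17, 18, 19]; color 2: [3, 6, 7, 8]; color 3: [1, 12, 15, 16].
(χ(G) = 3 ≤ 4.)

Yes, G is 4-colorable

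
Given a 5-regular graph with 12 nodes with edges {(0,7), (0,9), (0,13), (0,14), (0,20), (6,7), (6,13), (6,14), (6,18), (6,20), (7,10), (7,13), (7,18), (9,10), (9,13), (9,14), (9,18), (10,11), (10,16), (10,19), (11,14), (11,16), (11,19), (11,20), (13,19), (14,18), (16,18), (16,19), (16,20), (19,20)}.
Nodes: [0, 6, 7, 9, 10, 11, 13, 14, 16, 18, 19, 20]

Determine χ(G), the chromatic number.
Clique number ω(G) = 4 (lower bound: χ ≥ ω).
The clique on [10, 11, 16, 19] has size 4, forcing χ ≥ 4, and the coloring below uses 4 colors, so χ(G) = 4.
A valid 4-coloring: color 1: [7, 9, 11]; color 2: [0, 6, 16]; color 3: [10, 13, 14, 20]; color 4: [18, 19].

χ(G) = 4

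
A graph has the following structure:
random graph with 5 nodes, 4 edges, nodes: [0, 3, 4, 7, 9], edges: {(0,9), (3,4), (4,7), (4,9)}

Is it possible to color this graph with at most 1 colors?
No, G is not 1-colorable

Edge (0,9) forces its endpoints to differ, so 1 color is not enough.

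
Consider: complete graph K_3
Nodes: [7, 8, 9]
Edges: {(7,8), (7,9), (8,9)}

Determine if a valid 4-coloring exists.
A valid 4-coloring: color 1: [8]; color 2: [7]; color 3: [9].
(χ(G) = 3 ≤ 4.)

Yes, G is 4-colorable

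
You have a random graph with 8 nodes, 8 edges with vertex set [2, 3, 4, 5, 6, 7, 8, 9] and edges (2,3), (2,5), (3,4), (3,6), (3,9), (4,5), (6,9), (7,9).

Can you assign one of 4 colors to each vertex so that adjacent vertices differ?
Yes, G is 4-colorable

A valid 4-coloring: color 1: [3, 5, 7, 8]; color 2: [2, 4, 9]; color 3: [6].
(χ(G) = 3 ≤ 4.)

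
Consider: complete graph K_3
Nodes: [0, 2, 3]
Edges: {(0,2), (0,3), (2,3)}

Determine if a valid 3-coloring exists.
Yes, G is 3-colorable

A valid 3-coloring: color 1: [2]; color 2: [0]; color 3: [3].
(χ(G) = 3 ≤ 3.)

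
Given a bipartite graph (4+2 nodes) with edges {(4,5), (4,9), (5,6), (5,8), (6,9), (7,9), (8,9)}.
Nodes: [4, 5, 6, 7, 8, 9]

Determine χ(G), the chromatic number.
Clique number ω(G) = 2 (lower bound: χ ≥ ω).
The graph is bipartite (no odd cycle), so 2 colors suffice: χ(G) = 2.
A valid 2-coloring: color 1: [5, 9]; color 2: [4, 6, 7, 8].

χ(G) = 2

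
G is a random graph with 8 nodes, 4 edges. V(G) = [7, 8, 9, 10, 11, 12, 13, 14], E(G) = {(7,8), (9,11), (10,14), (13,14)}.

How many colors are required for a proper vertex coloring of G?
χ(G) = 2

Clique number ω(G) = 2 (lower bound: χ ≥ ω).
The graph is bipartite (no odd cycle), so 2 colors suffice: χ(G) = 2.
A valid 2-coloring: color 1: [7, 9, 12, 14]; color 2: [8, 10, 11, 13].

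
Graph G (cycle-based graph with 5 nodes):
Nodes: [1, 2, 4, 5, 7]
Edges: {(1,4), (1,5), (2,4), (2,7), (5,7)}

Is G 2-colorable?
Odd cycle [4, 1, 5, 7, 2] needs 3 colors (χ ≥ 3).
Hence χ(G) ≥ 3 > 2, so no proper 2-coloring exists.

No, G is not 2-colorable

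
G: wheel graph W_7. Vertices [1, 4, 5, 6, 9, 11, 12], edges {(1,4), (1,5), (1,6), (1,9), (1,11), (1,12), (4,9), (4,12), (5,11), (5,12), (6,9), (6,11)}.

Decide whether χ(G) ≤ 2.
No, G is not 2-colorable

The clique on vertices [1, 5, 11] has size 3 > 2, so it alone needs 3 colors.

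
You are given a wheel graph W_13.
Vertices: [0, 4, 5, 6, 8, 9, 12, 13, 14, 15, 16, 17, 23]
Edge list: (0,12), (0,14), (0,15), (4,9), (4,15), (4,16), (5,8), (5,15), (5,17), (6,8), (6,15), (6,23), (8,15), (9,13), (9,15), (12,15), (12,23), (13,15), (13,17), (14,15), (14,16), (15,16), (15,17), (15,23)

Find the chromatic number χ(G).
χ(G) = 3

Clique number ω(G) = 3 (lower bound: χ ≥ ω).
The clique on [0, 12, 15] has size 3, forcing χ ≥ 3, and the coloring below uses 3 colors, so χ(G) = 3.
A valid 3-coloring: color 1: [15]; color 2: [0, 8, 9, 16, 17, 23]; color 3: [4, 5, 6, 12, 13, 14].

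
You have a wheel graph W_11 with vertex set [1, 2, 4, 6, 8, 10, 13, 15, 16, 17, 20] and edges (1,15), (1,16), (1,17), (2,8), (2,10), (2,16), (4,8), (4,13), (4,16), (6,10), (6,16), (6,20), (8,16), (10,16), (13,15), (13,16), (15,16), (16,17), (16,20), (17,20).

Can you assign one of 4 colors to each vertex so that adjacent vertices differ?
Yes, G is 4-colorable

A valid 4-coloring: color 1: [16]; color 2: [2, 4, 6, 15, 17]; color 3: [1, 8, 10, 13, 20].
(χ(G) = 3 ≤ 4.)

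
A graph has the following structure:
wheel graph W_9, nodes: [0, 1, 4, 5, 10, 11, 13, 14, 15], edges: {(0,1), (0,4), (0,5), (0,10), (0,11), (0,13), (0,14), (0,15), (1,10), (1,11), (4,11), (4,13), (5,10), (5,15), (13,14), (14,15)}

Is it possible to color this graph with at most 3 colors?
A valid 3-coloring: color 1: [0]; color 2: [1, 4, 5, 14]; color 3: [10, 11, 13, 15].
(χ(G) = 3 ≤ 3.)

Yes, G is 3-colorable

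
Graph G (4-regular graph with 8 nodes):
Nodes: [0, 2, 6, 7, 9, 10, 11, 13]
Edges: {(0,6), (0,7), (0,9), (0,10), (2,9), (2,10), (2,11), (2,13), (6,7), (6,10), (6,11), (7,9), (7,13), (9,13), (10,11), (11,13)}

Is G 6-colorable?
Yes, G is 6-colorable

A valid 6-coloring: color 1: [0, 11]; color 2: [6, 13]; color 3: [7, 10]; color 4: [2]; color 5: [9].
(χ(G) = 4 ≤ 6.)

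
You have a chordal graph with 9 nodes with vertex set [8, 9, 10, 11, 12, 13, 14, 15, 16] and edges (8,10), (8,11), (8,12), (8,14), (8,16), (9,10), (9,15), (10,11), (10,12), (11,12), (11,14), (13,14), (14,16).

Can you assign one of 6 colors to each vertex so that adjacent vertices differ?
Yes, G is 6-colorable

A valid 6-coloring: color 1: [8, 9, 13]; color 2: [11, 15, 16]; color 3: [10, 14]; color 4: [12].
(χ(G) = 4 ≤ 6.)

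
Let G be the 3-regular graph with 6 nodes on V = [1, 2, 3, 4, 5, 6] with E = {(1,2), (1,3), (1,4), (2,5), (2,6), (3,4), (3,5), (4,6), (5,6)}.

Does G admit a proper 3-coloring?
Yes, G is 3-colorable

A valid 3-coloring: color 1: [2, 4]; color 2: [3, 6]; color 3: [1, 5].
(χ(G) = 3 ≤ 3.)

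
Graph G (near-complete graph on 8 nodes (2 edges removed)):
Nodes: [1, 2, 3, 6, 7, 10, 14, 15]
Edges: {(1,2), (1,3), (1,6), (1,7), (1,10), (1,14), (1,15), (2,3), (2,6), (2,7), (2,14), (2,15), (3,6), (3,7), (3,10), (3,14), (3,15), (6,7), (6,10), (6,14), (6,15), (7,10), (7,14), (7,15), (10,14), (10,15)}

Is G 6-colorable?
Yes, G is 6-colorable

A valid 6-coloring: color 1: [7]; color 2: [6]; color 3: [3]; color 4: [1]; color 5: [2, 10]; color 6: [14, 15].
(χ(G) = 6 ≤ 6.)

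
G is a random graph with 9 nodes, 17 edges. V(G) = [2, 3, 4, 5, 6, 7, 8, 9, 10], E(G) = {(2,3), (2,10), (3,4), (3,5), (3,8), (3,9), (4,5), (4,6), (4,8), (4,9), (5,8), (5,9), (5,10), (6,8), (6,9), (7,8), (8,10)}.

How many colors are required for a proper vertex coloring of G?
Clique number ω(G) = 4 (lower bound: χ ≥ ω).
The clique on [3, 4, 5, 8] has size 4, forcing χ ≥ 4, and the coloring below uses 4 colors, so χ(G) = 4.
A valid 4-coloring: color 1: [2, 8, 9]; color 2: [4, 7, 10]; color 3: [3, 6]; color 4: [5].

χ(G) = 4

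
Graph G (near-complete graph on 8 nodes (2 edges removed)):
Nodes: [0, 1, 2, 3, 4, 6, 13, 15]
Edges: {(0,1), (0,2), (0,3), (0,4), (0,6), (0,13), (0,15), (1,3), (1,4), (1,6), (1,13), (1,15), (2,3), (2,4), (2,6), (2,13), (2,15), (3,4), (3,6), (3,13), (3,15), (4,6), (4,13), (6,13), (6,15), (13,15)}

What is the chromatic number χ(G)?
χ(G) = 6

Clique number ω(G) = 6 (lower bound: χ ≥ ω).
The clique on [0, 1, 3, 4, 6, 13] has size 6, forcing χ ≥ 6, and the coloring below uses 6 colors, so χ(G) = 6.
A valid 6-coloring: color 1: [3]; color 2: [13]; color 3: [6]; color 4: [0]; color 5: [1, 2]; color 6: [4, 15].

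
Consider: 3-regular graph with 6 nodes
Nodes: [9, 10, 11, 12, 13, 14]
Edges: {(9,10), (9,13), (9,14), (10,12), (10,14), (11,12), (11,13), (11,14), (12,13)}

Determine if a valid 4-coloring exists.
Yes, G is 4-colorable

A valid 4-coloring: color 1: [12, 14]; color 2: [9, 11]; color 3: [10, 13].
(χ(G) = 3 ≤ 4.)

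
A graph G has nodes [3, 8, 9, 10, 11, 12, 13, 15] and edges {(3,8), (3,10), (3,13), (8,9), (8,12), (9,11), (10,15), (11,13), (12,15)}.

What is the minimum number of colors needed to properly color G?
Clique number ω(G) = 2 (lower bound: χ ≥ ω).
Odd cycle [3, 10, 15, 12, 8] needs 3 colors (χ ≥ 3).
The coloring below uses 3 colors, so χ(G) = 3.
A valid 3-coloring: color 1: [8, 10, 11]; color 2: [3, 9, 12]; color 3: [13, 15].

χ(G) = 3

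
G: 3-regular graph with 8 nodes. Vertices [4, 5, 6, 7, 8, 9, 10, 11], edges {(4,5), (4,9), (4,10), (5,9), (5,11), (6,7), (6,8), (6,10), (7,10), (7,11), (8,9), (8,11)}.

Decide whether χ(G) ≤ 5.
A valid 5-coloring: color 1: [9, 10, 11]; color 2: [5, 7, 8]; color 3: [4, 6].
(χ(G) = 3 ≤ 5.)

Yes, G is 5-colorable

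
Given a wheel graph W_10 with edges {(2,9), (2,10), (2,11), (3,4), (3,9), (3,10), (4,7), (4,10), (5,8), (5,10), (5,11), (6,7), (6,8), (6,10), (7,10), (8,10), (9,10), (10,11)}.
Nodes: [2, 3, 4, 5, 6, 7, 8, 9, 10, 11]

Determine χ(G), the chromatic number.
Clique number ω(G) = 3 (lower bound: χ ≥ ω).
Odd cycle [3, 4, 7, 6, 8, 5, 11, 2, 9] needs 3 colors (χ ≥ 3).
Vertex 10 is adjacent to every vertex of [2, 3, 4, 5, 6, 7, 8, 9, 11], which already need 3 colors among themselves, so 10 needs a new color (χ ≥ 4).
The coloring below uses 4 colors, so χ(G) = 4.
A valid 4-coloring: color 1: [10]; color 2: [2, 3, 7, 8]; color 3: [4, 5, 6, 9]; color 4: [11].

χ(G) = 4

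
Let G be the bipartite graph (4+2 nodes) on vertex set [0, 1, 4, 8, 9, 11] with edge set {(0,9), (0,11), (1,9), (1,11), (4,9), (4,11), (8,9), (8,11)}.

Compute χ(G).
Clique number ω(G) = 2 (lower bound: χ ≥ ω).
The graph is bipartite (no odd cycle), so 2 colors suffice: χ(G) = 2.
A valid 2-coloring: color 1: [9, 11]; color 2: [0, 1, 4, 8].

χ(G) = 2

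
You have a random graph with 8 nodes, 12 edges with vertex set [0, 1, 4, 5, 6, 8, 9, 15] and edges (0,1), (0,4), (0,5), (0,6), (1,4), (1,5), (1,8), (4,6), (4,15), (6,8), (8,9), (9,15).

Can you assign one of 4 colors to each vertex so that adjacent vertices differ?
Yes, G is 4-colorable

A valid 4-coloring: color 1: [4, 5, 8]; color 2: [0, 15]; color 3: [1, 6, 9].
(χ(G) = 3 ≤ 4.)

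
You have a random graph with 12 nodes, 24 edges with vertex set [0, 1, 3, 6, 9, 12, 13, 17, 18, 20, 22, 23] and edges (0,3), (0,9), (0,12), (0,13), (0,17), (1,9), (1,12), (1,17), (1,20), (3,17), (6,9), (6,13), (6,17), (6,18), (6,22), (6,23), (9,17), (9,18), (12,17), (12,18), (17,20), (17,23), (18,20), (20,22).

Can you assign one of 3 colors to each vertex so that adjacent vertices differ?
Yes, G is 3-colorable

A valid 3-coloring: color 1: [13, 17, 18, 22]; color 2: [0, 1, 6]; color 3: [3, 9, 12, 20, 23].
(χ(G) = 3 ≤ 3.)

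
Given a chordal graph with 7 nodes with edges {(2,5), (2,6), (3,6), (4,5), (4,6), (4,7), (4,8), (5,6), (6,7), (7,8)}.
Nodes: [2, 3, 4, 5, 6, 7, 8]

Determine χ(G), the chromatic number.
Clique number ω(G) = 3 (lower bound: χ ≥ ω).
The clique on [4, 7, 8] has size 3, forcing χ ≥ 3, and the coloring below uses 3 colors, so χ(G) = 3.
A valid 3-coloring: color 1: [6, 8]; color 2: [2, 3, 4]; color 3: [5, 7].

χ(G) = 3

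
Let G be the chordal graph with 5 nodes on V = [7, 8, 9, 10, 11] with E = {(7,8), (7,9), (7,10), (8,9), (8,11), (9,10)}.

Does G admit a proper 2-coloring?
No, G is not 2-colorable

The clique on vertices [7, 8, 9] has size 3 > 2, so it alone needs 3 colors.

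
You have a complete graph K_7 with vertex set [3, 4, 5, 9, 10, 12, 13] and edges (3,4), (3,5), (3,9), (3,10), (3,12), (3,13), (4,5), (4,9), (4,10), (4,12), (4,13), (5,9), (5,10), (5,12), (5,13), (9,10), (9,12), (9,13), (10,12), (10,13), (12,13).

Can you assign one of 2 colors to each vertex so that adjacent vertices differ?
The clique on vertices [3, 4, 5, 9, 10, 12, 13] has size 7 > 2, so it alone needs 7 colors.

No, G is not 2-colorable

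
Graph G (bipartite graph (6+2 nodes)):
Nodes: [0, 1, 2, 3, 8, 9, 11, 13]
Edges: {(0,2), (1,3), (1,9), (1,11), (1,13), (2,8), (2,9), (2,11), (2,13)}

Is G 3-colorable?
Yes, G is 3-colorable

A valid 3-coloring: color 1: [1, 2]; color 2: [0, 3, 8, 9, 11, 13].
(χ(G) = 2 ≤ 3.)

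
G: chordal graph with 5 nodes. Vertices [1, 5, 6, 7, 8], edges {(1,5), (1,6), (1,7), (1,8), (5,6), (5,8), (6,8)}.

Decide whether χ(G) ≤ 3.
No, G is not 3-colorable

The clique on vertices [1, 5, 6, 8] has size 4 > 3, so it alone needs 4 colors.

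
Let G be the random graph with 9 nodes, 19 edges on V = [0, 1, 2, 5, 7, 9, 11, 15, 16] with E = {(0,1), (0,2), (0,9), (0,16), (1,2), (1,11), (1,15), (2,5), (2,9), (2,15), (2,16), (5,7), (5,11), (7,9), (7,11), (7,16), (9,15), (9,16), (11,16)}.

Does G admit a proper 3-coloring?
No, G is not 3-colorable

The clique on vertices [0, 2, 9, 16] has size 4 > 3, so it alone needs 4 colors.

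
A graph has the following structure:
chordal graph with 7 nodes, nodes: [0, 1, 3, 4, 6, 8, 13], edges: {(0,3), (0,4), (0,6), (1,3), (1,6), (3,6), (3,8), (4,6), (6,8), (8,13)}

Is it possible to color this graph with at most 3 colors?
Yes, G is 3-colorable

A valid 3-coloring: color 1: [6, 13]; color 2: [3, 4]; color 3: [0, 1, 8].
(χ(G) = 3 ≤ 3.)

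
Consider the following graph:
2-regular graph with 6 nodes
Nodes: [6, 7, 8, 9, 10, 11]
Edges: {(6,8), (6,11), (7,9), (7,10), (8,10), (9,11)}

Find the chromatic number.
Clique number ω(G) = 2 (lower bound: χ ≥ ω).
The graph is bipartite (no odd cycle), so 2 colors suffice: χ(G) = 2.
A valid 2-coloring: color 1: [7, 8, 11]; color 2: [6, 9, 10].

χ(G) = 2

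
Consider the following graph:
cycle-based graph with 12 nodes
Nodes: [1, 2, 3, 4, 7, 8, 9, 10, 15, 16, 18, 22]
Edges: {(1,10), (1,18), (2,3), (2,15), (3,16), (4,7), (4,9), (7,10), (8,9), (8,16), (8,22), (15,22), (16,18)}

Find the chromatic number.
Clique number ω(G) = 2 (lower bound: χ ≥ ω).
The graph is bipartite (no odd cycle), so 2 colors suffice: χ(G) = 2.
A valid 2-coloring: color 1: [3, 4, 8, 10, 15, 18]; color 2: [1, 2, 7, 9, 16, 22].

χ(G) = 2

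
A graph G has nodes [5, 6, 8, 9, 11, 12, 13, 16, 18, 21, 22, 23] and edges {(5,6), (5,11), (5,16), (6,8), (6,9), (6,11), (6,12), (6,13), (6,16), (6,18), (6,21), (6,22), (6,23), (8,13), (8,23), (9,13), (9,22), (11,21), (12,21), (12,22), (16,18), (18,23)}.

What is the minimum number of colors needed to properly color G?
χ(G) = 4

Clique number ω(G) = 3 (lower bound: χ ≥ ω).
Odd cycle [11, 5, 16, 18, 23, 8, 13, 9, 22, 12, 21] needs 3 colors (χ ≥ 3).
Vertex 6 is adjacent to every vertex of [5, 8, 9, 11, 12, 13, 16, 18, 21, 22, 23], which already need 3 colors among themselves, so 6 needs a new color (χ ≥ 4).
The coloring below uses 4 colors, so χ(G) = 4.
A valid 4-coloring: color 1: [6]; color 2: [11, 12, 13, 16, 23]; color 3: [5, 8, 9, 18, 21]; color 4: [22].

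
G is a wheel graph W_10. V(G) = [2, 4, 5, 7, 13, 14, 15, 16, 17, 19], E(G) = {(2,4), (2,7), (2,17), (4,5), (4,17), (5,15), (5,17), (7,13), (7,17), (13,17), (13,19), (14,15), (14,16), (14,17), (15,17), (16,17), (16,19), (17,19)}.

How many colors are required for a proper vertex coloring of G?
χ(G) = 4

Clique number ω(G) = 3 (lower bound: χ ≥ ω).
Odd cycle [15, 14, 16, 19, 13, 7, 2, 4, 5] needs 3 colors (χ ≥ 3).
Vertex 17 is adjacent to every vertex of [2, 4, 5, 7, 13, 14, 15, 16, 19], which already need 3 colors among themselves, so 17 needs a new color (χ ≥ 4).
The coloring below uses 4 colors, so χ(G) = 4.
A valid 4-coloring: color 1: [17]; color 2: [4, 13, 15, 16]; color 3: [5, 7, 14, 19]; color 4: [2].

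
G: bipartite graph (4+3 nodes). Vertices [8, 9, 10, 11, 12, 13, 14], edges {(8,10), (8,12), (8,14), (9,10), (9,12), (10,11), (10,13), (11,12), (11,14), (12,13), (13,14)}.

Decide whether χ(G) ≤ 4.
A valid 4-coloring: color 1: [10, 12, 14]; color 2: [8, 9, 11, 13].
(χ(G) = 2 ≤ 4.)

Yes, G is 4-colorable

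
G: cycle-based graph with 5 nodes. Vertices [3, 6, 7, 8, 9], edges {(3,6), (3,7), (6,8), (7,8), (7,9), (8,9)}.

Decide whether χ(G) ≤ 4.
A valid 4-coloring: color 1: [6, 7]; color 2: [3, 8]; color 3: [9].
(χ(G) = 3 ≤ 4.)

Yes, G is 4-colorable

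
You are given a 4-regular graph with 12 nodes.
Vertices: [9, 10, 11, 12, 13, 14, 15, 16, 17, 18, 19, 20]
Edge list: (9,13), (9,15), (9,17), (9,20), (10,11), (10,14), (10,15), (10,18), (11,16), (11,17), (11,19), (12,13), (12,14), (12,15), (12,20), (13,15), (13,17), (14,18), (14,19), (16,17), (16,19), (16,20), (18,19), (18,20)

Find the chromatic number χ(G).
χ(G) = 4

Clique number ω(G) = 3 (lower bound: χ ≥ ω).
Suppose a proper 3-coloring c exists. The clique [9, 13, 15] takes 3 distinct colors; by symmetry let c(9) = 1, c(13) = 2, c(15) = 3.
- Vertex 12: neighbors [13, 15] already have colors [2, 3] ⇒ c(12) = 1.
- Vertex 17: neighbors [9, 13] already have colors [1, 2] ⇒ c(17) = 3.
- Vertex 10: neighbors [15] already have colors [3]; try each remaining color.
- Case c(10) = 1:
  - Vertex 11: neighbors [10, 17] already have colors [1, 3] ⇒ c(11) = 2.
  - Vertex 16: neighbors [11, 17] already have colors [2, 3] ⇒ c(16) = 1.
  - Vertex 19: neighbors [16, 11] already have colors [1, 2] ⇒ c(19) = 3.
  - Vertex 18: neighbors [10, 19] already have colors [1, 3] ⇒ c(18) = 2.
  - Vertex 14: neighbors [10, 18, 19] already have colors [1, 2, 3] — all 3 colors blocked. Contradiction.
- Case c(10) = 2:
  - Vertex 11: neighbors [10, 17] already have colors [2, 3] ⇒ c(11) = 1.
  - Vertex 14: neighbors [12, 10] already have colors [1, 2] ⇒ c(14) = 3.
  - Vertex 16: neighbors [11, 17] already have colors [1, 3] ⇒ c(16) = 2.
  - Vertex 19: neighbors [11, 16, 14] already have colors [1, 2, 3] — all 3 colors blocked. Contradiction.
Every case ends in a contradiction, so G has no proper 3-coloring (χ ≥ 4).
The coloring below uses 4 colors, so χ(G) = 4.
A valid 4-coloring: color 1: [11, 13, 14, 20]; color 2: [10, 12, 17, 19]; color 3: [15, 16, 18]; color 4: [9].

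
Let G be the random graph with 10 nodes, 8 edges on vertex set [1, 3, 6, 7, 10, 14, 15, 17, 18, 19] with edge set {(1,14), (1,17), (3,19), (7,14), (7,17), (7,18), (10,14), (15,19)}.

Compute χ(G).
χ(G) = 2

Clique number ω(G) = 2 (lower bound: χ ≥ ω).
The graph is bipartite (no odd cycle), so 2 colors suffice: χ(G) = 2.
A valid 2-coloring: color 1: [6, 14, 17, 18, 19]; color 2: [1, 3, 7, 10, 15].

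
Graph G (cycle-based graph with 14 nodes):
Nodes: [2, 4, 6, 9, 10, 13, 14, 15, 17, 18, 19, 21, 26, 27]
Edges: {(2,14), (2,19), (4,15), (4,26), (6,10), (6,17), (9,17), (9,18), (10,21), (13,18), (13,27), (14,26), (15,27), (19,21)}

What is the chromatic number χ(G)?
χ(G) = 2

Clique number ω(G) = 2 (lower bound: χ ≥ ω).
The graph is bipartite (no odd cycle), so 2 colors suffice: χ(G) = 2.
A valid 2-coloring: color 1: [4, 10, 14, 17, 18, 19, 27]; color 2: [2, 6, 9, 13, 15, 21, 26].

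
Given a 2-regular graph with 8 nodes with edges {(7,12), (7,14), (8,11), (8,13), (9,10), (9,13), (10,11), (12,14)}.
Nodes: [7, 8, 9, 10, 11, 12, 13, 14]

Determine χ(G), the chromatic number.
Clique number ω(G) = 3 (lower bound: χ ≥ ω).
The clique on [7, 12, 14] has size 3, forcing χ ≥ 3, and the coloring below uses 3 colors, so χ(G) = 3.
A valid 3-coloring: color 1: [7, 9, 11]; color 2: [8, 10, 14]; color 3: [12, 13].

χ(G) = 3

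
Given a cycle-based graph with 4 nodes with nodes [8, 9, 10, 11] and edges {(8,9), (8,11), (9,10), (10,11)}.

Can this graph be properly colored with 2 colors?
Yes, G is 2-colorable

A valid 2-coloring: color 1: [9, 11]; color 2: [8, 10].
(χ(G) = 2 ≤ 2.)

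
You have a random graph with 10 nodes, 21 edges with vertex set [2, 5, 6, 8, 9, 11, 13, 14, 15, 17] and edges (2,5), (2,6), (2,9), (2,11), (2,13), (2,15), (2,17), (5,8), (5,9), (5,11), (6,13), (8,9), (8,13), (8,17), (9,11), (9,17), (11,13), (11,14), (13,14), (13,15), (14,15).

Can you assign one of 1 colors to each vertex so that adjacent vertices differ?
No, G is not 1-colorable

The clique on vertices [2, 5, 9, 11] has size 4 > 1, so it alone needs 4 colors.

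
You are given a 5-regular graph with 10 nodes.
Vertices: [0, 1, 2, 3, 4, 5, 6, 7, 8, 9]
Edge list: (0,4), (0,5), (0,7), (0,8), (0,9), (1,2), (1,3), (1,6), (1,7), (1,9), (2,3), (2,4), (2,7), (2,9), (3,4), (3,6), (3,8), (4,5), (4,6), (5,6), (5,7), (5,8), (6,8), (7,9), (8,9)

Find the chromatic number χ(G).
Clique number ω(G) = 4 (lower bound: χ ≥ ω).
The clique on [1, 2, 7, 9] has size 4, forcing χ ≥ 4, and the coloring below uses 4 colors, so χ(G) = 4.
A valid 4-coloring: color 1: [3, 5, 9]; color 2: [4, 7, 8]; color 3: [0, 2, 6]; color 4: [1].

χ(G) = 4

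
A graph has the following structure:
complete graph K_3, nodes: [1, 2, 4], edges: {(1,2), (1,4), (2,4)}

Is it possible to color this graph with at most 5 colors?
A valid 5-coloring: color 1: [4]; color 2: [2]; color 3: [1].
(χ(G) = 3 ≤ 5.)

Yes, G is 5-colorable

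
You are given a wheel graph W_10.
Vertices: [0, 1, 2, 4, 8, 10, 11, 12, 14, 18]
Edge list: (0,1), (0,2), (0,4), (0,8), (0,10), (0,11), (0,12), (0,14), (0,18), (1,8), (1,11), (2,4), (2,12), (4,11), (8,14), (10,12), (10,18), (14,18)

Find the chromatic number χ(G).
χ(G) = 4

Clique number ω(G) = 3 (lower bound: χ ≥ ω).
Odd cycle [10, 12, 2, 4, 11, 1, 8, 14, 18] needs 3 colors (χ ≥ 3).
Vertex 0 is adjacent to every vertex of [1, 2, 4, 8, 10, 11, 12, 14, 18], which already need 3 colors among themselves, so 0 needs a new color (χ ≥ 4).
The coloring below uses 4 colors, so χ(G) = 4.
A valid 4-coloring: color 1: [0]; color 2: [2, 10, 11, 14]; color 3: [1, 4, 12, 18]; color 4: [8].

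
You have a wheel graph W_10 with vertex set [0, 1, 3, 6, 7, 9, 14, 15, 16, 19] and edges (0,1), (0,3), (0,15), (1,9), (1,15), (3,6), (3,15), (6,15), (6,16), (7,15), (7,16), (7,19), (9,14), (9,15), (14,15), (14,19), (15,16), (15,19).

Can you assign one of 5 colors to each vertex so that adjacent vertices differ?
A valid 5-coloring: color 1: [15]; color 2: [0, 6, 9, 19]; color 3: [1, 3, 14, 16]; color 4: [7].
(χ(G) = 4 ≤ 5.)

Yes, G is 5-colorable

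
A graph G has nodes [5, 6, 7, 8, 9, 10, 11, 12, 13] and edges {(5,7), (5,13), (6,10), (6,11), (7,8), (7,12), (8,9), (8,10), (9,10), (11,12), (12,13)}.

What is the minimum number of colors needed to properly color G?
χ(G) = 3

Clique number ω(G) = 3 (lower bound: χ ≥ ω).
The clique on [8, 9, 10] has size 3, forcing χ ≥ 3, and the coloring below uses 3 colors, so χ(G) = 3.
A valid 3-coloring: color 1: [7, 10, 11, 13]; color 2: [5, 6, 8, 12]; color 3: [9].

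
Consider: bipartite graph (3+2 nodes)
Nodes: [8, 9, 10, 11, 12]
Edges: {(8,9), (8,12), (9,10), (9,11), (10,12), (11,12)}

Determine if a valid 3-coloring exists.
A valid 3-coloring: color 1: [9, 12]; color 2: [8, 10, 11].
(χ(G) = 2 ≤ 3.)

Yes, G is 3-colorable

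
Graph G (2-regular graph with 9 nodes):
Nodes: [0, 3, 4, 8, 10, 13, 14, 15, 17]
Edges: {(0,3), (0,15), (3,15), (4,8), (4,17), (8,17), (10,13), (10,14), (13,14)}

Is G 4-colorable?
A valid 4-coloring: color 1: [0, 10, 17]; color 2: [3, 8, 13]; color 3: [4, 14, 15].
(χ(G) = 3 ≤ 4.)

Yes, G is 4-colorable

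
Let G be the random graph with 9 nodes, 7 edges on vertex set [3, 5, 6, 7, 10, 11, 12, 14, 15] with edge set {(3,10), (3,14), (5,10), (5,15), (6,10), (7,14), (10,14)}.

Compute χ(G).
Clique number ω(G) = 3 (lower bound: χ ≥ ω).
The clique on [3, 10, 14] has size 3, forcing χ ≥ 3, and the coloring below uses 3 colors, so χ(G) = 3.
A valid 3-coloring: color 1: [7, 10, 11, 12, 15]; color 2: [5, 6, 14]; color 3: [3].

χ(G) = 3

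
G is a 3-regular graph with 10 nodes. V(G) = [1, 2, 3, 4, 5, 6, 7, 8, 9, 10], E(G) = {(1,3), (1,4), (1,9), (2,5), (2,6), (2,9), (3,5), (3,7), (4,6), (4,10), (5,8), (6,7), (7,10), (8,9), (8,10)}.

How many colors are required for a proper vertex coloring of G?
Clique number ω(G) = 2 (lower bound: χ ≥ ω).
Odd cycle [3, 7, 6, 4, 1] needs 3 colors (χ ≥ 3).
The coloring below uses 3 colors, so χ(G) = 3.
A valid 3-coloring: color 1: [3, 4, 9]; color 2: [1, 5, 6, 10]; color 3: [2, 7, 8].

χ(G) = 3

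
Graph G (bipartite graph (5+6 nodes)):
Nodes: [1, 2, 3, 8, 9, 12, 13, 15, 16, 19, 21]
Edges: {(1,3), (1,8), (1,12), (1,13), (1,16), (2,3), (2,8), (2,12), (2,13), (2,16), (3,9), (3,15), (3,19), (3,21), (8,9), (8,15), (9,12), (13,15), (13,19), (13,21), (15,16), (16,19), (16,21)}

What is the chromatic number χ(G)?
Clique number ω(G) = 2 (lower bound: χ ≥ ω).
The graph is bipartite (no odd cycle), so 2 colors suffice: χ(G) = 2.
A valid 2-coloring: color 1: [3, 8, 12, 13, 16]; color 2: [1, 2, 9, 15, 19, 21].

χ(G) = 2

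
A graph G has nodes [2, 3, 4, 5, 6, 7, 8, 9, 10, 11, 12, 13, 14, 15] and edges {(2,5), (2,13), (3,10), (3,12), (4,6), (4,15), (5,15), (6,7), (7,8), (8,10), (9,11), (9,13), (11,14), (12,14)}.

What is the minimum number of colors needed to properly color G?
χ(G) = 2

Clique number ω(G) = 2 (lower bound: χ ≥ ω).
The graph is bipartite (no odd cycle), so 2 colors suffice: χ(G) = 2.
A valid 2-coloring: color 1: [4, 5, 7, 10, 11, 12, 13]; color 2: [2, 3, 6, 8, 9, 14, 15].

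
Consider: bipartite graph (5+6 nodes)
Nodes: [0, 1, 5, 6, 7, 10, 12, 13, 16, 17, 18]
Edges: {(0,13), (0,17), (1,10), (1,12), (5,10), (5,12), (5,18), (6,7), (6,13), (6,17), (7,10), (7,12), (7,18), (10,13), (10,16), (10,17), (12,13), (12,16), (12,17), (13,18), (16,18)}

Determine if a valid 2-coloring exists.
Yes, G is 2-colorable

A valid 2-coloring: color 1: [0, 6, 10, 12, 18]; color 2: [1, 5, 7, 13, 16, 17].
(χ(G) = 2 ≤ 2.)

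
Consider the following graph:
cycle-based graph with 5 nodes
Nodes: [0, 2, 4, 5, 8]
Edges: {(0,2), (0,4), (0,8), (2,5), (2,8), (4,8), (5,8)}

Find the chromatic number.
Clique number ω(G) = 3 (lower bound: χ ≥ ω).
The clique on [0, 2, 8] has size 3, forcing χ ≥ 3, and the coloring below uses 3 colors, so χ(G) = 3.
A valid 3-coloring: color 1: [8]; color 2: [2, 4]; color 3: [0, 5].

χ(G) = 3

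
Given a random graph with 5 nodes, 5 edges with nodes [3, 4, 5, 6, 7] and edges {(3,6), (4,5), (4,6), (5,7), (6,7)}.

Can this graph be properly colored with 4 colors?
Yes, G is 4-colorable

A valid 4-coloring: color 1: [5, 6]; color 2: [3, 4, 7].
(χ(G) = 2 ≤ 4.)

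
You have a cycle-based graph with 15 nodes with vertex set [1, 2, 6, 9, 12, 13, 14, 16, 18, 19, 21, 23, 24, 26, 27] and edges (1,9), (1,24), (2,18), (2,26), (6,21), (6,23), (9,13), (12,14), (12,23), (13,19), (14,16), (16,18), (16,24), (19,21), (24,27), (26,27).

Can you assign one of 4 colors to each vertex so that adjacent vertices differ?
Yes, G is 4-colorable

A valid 4-coloring: color 1: [6, 9, 12, 18, 19, 24, 26]; color 2: [1, 2, 13, 16, 21, 23, 27]; color 3: [14].
(χ(G) = 3 ≤ 4.)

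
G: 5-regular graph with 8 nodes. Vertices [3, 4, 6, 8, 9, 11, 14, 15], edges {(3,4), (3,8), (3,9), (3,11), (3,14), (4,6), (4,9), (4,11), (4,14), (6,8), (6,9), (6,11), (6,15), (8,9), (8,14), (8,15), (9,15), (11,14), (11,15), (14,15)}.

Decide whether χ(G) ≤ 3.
The clique on vertices [3, 4, 11, 14] has size 4 > 3, so it alone needs 4 colors.

No, G is not 3-colorable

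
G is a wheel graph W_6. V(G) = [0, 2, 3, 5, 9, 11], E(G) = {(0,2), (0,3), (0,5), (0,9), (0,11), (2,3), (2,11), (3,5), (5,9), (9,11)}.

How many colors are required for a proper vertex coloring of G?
Clique number ω(G) = 3 (lower bound: χ ≥ ω).
Odd cycle [5, 3, 2, 11, 9] needs 3 colors (χ ≥ 3).
Vertex 0 is adjacent to every vertex of [2, 3, 5, 9, 11], which already need 3 colors among themselves, so 0 needs a new color (χ ≥ 4).
The coloring below uses 4 colors, so χ(G) = 4.
A valid 4-coloring: color 1: [0]; color 2: [5, 11]; color 3: [3, 9]; color 4: [2].

χ(G) = 4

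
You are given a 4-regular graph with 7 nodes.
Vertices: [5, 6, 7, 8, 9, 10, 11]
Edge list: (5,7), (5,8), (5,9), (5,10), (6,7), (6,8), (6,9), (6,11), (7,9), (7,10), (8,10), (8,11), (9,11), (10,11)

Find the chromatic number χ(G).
χ(G) = 4

Clique number ω(G) = 3 (lower bound: χ ≥ ω).
Suppose a proper 3-coloring c exists. The clique [5, 7, 9] takes 3 distinct colors; by symmetry let c(5) = 1, c(7) = 2, c(9) = 3.
- Vertex 6: neighbors [7, 9] already have colors [2, 3] ⇒ c(6) = 1.
- Vertex 10: neighbors [5, 7] already have colors [1, 2] ⇒ c(10) = 3.
- Vertex 8: neighbors [5, 10] already have colors [1, 3] ⇒ c(8) = 2.
- Vertex 11: neighbors [6, 8, 9] already have colors [1, 2, 3] — all 3 colors blocked. Contradiction.
The forced assignments end in a contradiction, so G has no proper 3-coloring (χ ≥ 4).
The coloring below uses 4 colors, so χ(G) = 4.
A valid 4-coloring: color 1: [8, 9]; color 2: [6, 10]; color 3: [5, 11]; color 4: [7].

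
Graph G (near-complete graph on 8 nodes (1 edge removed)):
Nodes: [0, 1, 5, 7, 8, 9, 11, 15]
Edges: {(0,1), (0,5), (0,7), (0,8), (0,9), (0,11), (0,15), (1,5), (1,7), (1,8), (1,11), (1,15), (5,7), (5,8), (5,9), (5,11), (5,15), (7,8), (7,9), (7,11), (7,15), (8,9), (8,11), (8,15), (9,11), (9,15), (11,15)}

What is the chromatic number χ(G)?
Clique number ω(G) = 7 (lower bound: χ ≥ ω).
The clique on [0, 1, 5, 7, 8, 11, 15] has size 7, forcing χ ≥ 7, and the coloring below uses 7 colors, so χ(G) = 7.
A valid 7-coloring: color 1: [8]; color 2: [15]; color 3: [11]; color 4: [5]; color 5: [0]; color 6: [7]; color 7: [1, 9].

χ(G) = 7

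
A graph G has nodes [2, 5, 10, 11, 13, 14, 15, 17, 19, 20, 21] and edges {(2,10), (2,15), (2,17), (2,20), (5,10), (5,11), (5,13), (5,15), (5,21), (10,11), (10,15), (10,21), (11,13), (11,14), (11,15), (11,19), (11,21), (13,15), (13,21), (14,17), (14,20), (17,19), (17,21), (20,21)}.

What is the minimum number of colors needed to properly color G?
χ(G) = 4

Clique number ω(G) = 4 (lower bound: χ ≥ ω).
The clique on [5, 10, 11, 21] has size 4, forcing χ ≥ 4, and the coloring below uses 4 colors, so χ(G) = 4.
A valid 4-coloring: color 1: [2, 11]; color 2: [14, 15, 19, 21]; color 3: [5, 17, 20]; color 4: [10, 13].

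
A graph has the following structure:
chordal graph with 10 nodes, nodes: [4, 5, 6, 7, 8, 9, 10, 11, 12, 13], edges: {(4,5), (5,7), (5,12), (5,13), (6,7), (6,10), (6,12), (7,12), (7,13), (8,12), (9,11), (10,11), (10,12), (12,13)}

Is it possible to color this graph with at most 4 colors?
Yes, G is 4-colorable

A valid 4-coloring: color 1: [4, 11, 12]; color 2: [5, 6, 8, 9]; color 3: [7, 10]; color 4: [13].
(χ(G) = 4 ≤ 4.)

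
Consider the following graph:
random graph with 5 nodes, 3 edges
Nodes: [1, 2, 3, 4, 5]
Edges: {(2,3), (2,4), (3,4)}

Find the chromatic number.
Clique number ω(G) = 3 (lower bound: χ ≥ ω).
The clique on [2, 3, 4] has size 3, forcing χ ≥ 3, and the coloring below uses 3 colors, so χ(G) = 3.
A valid 3-coloring: color 1: [1, 2, 5]; color 2: [3]; color 3: [4].

χ(G) = 3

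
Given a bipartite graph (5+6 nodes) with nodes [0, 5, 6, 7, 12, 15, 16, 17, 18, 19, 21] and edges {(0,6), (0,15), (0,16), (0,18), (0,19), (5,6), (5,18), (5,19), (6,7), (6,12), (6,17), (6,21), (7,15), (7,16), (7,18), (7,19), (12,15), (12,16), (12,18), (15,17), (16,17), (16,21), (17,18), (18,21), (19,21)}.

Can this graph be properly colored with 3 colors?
A valid 3-coloring: color 1: [6, 15, 16, 18, 19]; color 2: [0, 5, 7, 12, 17, 21].
(χ(G) = 2 ≤ 3.)

Yes, G is 3-colorable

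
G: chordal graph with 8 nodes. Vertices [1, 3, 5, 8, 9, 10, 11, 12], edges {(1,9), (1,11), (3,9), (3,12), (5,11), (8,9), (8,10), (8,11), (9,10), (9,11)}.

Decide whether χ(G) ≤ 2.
The clique on vertices [8, 9, 10] has size 3 > 2, so it alone needs 3 colors.

No, G is not 2-colorable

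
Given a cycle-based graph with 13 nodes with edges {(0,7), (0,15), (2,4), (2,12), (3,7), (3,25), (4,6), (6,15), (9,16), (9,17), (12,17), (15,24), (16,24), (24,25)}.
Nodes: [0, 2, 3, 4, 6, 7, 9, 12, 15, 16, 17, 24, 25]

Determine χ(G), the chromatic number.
χ(G) = 3

Clique number ω(G) = 2 (lower bound: χ ≥ ω).
Odd cycle [2, 12, 17, 9, 16, 24, 15, 6, 4] needs 3 colors (χ ≥ 3).
The coloring below uses 3 colors, so χ(G) = 3.
A valid 3-coloring: color 1: [0, 2, 3, 6, 17, 24]; color 2: [4, 7, 9, 12, 15, 25]; color 3: [16].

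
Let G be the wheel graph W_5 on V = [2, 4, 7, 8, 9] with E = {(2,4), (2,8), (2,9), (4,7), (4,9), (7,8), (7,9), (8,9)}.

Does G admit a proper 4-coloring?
Yes, G is 4-colorable

A valid 4-coloring: color 1: [9]; color 2: [2, 7]; color 3: [4, 8].
(χ(G) = 3 ≤ 4.)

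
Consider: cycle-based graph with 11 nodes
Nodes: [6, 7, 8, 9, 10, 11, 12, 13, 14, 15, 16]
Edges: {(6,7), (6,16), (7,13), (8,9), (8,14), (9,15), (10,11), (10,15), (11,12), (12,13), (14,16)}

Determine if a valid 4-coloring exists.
Yes, G is 4-colorable

A valid 4-coloring: color 1: [7, 8, 12, 15, 16]; color 2: [6, 9, 10, 13, 14]; color 3: [11].
(χ(G) = 3 ≤ 4.)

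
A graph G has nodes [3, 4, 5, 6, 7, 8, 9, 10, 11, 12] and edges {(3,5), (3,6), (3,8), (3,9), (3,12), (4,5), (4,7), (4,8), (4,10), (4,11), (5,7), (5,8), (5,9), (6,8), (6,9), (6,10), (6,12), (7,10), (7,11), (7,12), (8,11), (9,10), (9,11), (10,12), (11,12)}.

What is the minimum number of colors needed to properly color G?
Clique number ω(G) = 3 (lower bound: χ ≥ ω).
Suppose a proper 3-coloring c exists. The clique [3, 5, 8] takes 3 distinct colors; by symmetry let c(3) = 1, c(5) = 2, c(8) = 3.
- Vertex 4: neighbors [5, 8] already have colors [2, 3] ⇒ c(4) = 1.
- Vertex 6: neighbors [3, 8] already have colors [1, 3] ⇒ c(6) = 2.
- Vertex 7: neighbors [4, 5] already have colors [1, 2] ⇒ c(7) = 3.
- Vertex 10: neighbors [4, 6, 7] already have colors [1, 2, 3] — all 3 colors blocked. Contradiction.
The forced assignments end in a contradiction, so G has no proper 3-coloring (χ ≥ 4).
The coloring below uses 4 colors, so χ(G) = 4.
A valid 4-coloring: color 1: [4, 9, 12]; color 2: [3, 10, 11]; color 3: [5, 6]; color 4: [7, 8].

χ(G) = 4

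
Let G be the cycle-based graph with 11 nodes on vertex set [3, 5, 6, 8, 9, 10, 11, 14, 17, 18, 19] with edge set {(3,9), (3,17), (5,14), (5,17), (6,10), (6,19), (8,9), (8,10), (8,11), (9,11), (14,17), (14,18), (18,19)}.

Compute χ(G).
χ(G) = 3

Clique number ω(G) = 3 (lower bound: χ ≥ ω).
The clique on [5, 14, 17] has size 3, forcing χ ≥ 3, and the coloring below uses 3 colors, so χ(G) = 3.
A valid 3-coloring: color 1: [3, 8, 14, 19]; color 2: [9, 10, 17, 18]; color 3: [5, 6, 11].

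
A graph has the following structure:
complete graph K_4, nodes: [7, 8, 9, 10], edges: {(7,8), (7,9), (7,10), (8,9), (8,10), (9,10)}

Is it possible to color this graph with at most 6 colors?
A valid 6-coloring: color 1: [7]; color 2: [10]; color 3: [9]; color 4: [8].
(χ(G) = 4 ≤ 6.)

Yes, G is 6-colorable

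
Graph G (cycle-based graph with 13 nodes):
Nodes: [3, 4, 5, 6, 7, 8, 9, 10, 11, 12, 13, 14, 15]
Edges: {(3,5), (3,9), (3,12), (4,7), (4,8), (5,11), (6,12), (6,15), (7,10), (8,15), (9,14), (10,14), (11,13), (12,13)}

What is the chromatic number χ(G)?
χ(G) = 3

Clique number ω(G) = 2 (lower bound: χ ≥ ω).
Odd cycle [12, 3, 5, 11, 13] needs 3 colors (χ ≥ 3).
The coloring below uses 3 colors, so χ(G) = 3.
A valid 3-coloring: color 1: [4, 9, 10, 11, 12, 15]; color 2: [3, 6, 7, 8, 13, 14]; color 3: [5].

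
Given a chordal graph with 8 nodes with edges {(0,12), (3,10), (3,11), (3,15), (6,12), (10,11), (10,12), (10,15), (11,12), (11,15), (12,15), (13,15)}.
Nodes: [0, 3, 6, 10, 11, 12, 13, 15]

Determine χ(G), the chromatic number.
χ(G) = 4

Clique number ω(G) = 4 (lower bound: χ ≥ ω).
The clique on [3, 10, 11, 15] has size 4, forcing χ ≥ 4, and the coloring below uses 4 colors, so χ(G) = 4.
A valid 4-coloring: color 1: [3, 12, 13]; color 2: [0, 6, 15]; color 3: [11]; color 4: [10].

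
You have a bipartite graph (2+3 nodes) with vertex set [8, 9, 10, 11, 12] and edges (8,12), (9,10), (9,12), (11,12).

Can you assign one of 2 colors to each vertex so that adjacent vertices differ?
Yes, G is 2-colorable

A valid 2-coloring: color 1: [10, 12]; color 2: [8, 9, 11].
(χ(G) = 2 ≤ 2.)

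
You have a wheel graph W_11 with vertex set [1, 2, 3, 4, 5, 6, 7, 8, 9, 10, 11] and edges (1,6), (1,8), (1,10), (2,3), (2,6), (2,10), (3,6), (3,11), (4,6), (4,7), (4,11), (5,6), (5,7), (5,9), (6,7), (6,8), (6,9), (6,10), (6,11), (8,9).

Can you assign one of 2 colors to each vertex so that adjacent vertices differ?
No, G is not 2-colorable

The clique on vertices [1, 6, 8] has size 3 > 2, so it alone needs 3 colors.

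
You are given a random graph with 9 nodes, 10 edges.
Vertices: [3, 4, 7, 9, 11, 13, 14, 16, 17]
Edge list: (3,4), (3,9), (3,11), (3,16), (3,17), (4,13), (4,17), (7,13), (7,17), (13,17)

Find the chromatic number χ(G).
Clique number ω(G) = 3 (lower bound: χ ≥ ω).
The clique on [3, 4, 17] has size 3, forcing χ ≥ 3, and the coloring below uses 3 colors, so χ(G) = 3.
A valid 3-coloring: color 1: [3, 13, 14]; color 2: [9, 11, 16, 17]; color 3: [4, 7].

χ(G) = 3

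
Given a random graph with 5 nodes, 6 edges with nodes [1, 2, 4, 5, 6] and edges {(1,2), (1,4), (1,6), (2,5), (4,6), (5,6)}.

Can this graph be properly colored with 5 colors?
Yes, G is 5-colorable

A valid 5-coloring: color 1: [1, 5]; color 2: [2, 6]; color 3: [4].
(χ(G) = 3 ≤ 5.)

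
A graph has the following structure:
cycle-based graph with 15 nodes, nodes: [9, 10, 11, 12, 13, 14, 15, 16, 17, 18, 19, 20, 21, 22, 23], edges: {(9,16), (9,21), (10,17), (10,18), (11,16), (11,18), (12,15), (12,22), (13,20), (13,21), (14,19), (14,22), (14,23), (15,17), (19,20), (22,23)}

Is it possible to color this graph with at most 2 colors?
The clique on vertices [14, 22, 23] has size 3 > 2, so it alone needs 3 colors.

No, G is not 2-colorable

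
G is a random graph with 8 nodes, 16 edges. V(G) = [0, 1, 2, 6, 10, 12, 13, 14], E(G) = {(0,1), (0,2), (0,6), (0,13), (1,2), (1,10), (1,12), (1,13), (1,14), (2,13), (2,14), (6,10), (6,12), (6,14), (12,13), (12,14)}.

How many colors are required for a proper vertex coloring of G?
Clique number ω(G) = 4 (lower bound: χ ≥ ω).
The clique on [0, 1, 2, 13] has size 4, forcing χ ≥ 4, and the coloring below uses 4 colors, so χ(G) = 4.
A valid 4-coloring: color 1: [1, 6]; color 2: [2, 10, 12]; color 3: [13, 14]; color 4: [0].

χ(G) = 4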